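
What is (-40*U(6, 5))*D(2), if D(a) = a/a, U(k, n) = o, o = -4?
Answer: 160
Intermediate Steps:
U(k, n) = -4
D(a) = 1
(-40*U(6, 5))*D(2) = -40*(-4)*1 = 160*1 = 160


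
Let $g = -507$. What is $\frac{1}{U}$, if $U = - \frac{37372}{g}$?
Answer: $\frac{507}{37372} \approx 0.013566$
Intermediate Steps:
$U = \frac{37372}{507}$ ($U = - \frac{37372}{-507} = \left(-37372\right) \left(- \frac{1}{507}\right) = \frac{37372}{507} \approx 73.712$)
$\frac{1}{U} = \frac{1}{\frac{37372}{507}} = \frac{507}{37372}$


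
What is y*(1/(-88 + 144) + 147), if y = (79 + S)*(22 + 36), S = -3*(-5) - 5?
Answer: 21249373/28 ≈ 7.5891e+5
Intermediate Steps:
S = 10 (S = 15 - 5 = 10)
y = 5162 (y = (79 + 10)*(22 + 36) = 89*58 = 5162)
y*(1/(-88 + 144) + 147) = 5162*(1/(-88 + 144) + 147) = 5162*(1/56 + 147) = 5162*(8233/56) = 21249373/28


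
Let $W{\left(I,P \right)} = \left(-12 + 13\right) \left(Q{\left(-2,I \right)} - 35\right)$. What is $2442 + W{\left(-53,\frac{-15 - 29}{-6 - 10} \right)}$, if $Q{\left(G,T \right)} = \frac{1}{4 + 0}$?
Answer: $\frac{9629}{4} \approx 2407.3$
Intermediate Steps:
$Q{\left(G,T \right)} = \frac{1}{4}$
$W{\left(I,P \right)} = - \frac{139}{4}$ ($W{\left(I,P \right)} = \left(-12 + 13\right) \left(\frac{1}{4} - 35\right) = 1 \left(- \frac{139}{4}\right) = - \frac{139}{4}$)
$2442 + W{\left(-53,\frac{-15 - 29}{-6 - 10} \right)} = 2442 - \frac{139}{4} = \frac{9629}{4}$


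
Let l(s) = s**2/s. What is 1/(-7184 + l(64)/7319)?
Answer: -7319/52579632 ≈ -0.00013920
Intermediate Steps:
l(s) = s
1/(-7184 + l(64)/7319) = 1/(-7184 + 64/7319) = 1/(-52579632/7319) = -7319/52579632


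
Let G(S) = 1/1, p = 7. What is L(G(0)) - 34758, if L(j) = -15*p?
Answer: -34863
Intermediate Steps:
G(S) = 1
L(j) = -105 (L(j) = -15*7 = -105)
L(G(0)) - 34758 = -105 - 34758 = -34863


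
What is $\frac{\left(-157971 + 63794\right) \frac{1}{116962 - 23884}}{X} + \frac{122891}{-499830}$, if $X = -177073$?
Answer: $- \frac{168782776533037}{686499872906835} \approx -0.24586$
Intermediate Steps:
$\frac{\left(-157971 + 63794\right) \frac{1}{116962 - 23884}}{X} + \frac{122891}{-499830} = \frac{\left(-157971 + 63794\right) \frac{1}{116962 - 23884}}{-177073} + \frac{122891}{-499830} = - \frac{94177}{93078} \left(- \frac{1}{177073}\right) + 122891 \left(- \frac{1}{499830}\right) = \left(-94177\right) \frac{1}{93078} \left(- \frac{1}{177073}\right) - \frac{122891}{499830} = \left(- \frac{94177}{93078}\right) \left(- \frac{1}{177073}\right) - \frac{122891}{499830} = \frac{94177}{16481600694} - \frac{122891}{499830} = - \frac{168782776533037}{686499872906835}$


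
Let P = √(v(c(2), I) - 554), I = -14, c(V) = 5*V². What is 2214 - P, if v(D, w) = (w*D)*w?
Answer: 2214 - 3*√374 ≈ 2156.0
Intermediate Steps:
v(D, w) = D*w² (v(D, w) = (D*w)*w = D*w²)
P = 3*√374 (P = √((5*2²)*(-14)² - 554) = √((5*4)*196 - 554) = √(20*196 - 554) = √(3920 - 554) = √3366 = 3*√374 ≈ 58.017)
2214 - P = 2214 - 3*√374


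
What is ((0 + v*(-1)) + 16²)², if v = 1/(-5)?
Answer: 1640961/25 ≈ 65639.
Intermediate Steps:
v = -⅕ ≈ -0.20000
((0 + v*(-1)) + 16²)² = ((0 - ⅕*(-1)) + 16²)² = ((0 + ⅕) + 256)² = (⅕ + 256)² = (1281/5)² = 1640961/25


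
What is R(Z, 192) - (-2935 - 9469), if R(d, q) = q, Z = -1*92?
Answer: 12596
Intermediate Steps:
Z = -92
R(Z, 192) - (-2935 - 9469) = 192 - (-2935 - 9469) = 192 - 1*(-12404) = 192 + 12404 = 12596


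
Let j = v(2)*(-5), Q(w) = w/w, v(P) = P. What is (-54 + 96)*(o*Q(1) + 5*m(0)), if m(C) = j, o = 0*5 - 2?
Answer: -2184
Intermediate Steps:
o = -2 (o = 0 - 2 = -2)
Q(w) = 1
j = -10 (j = 2*(-5) = -10)
m(C) = -10
(-54 + 96)*(o*Q(1) + 5*m(0)) = (-54 + 96)*(-2*1 + 5*(-10)) = 42*(-2 - 50) = 42*(-52) = -2184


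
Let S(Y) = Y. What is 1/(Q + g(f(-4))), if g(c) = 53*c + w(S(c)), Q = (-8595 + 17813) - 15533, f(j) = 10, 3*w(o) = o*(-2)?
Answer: -3/17375 ≈ -0.00017266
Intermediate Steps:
w(o) = -2*o/3 (w(o) = (o*(-2))/3 = (-2*o)/3 = -2*o/3)
Q = -6315 (Q = 9218 - 15533 = -6315)
g(c) = 157*c/3 (g(c) = 53*c - 2*c/3 = 157*c/3)
1/(Q + g(f(-4))) = 1/(-6315 + (157/3)*10) = 1/(-6315 + 1570/3) = 1/(-17375/3) = -3/17375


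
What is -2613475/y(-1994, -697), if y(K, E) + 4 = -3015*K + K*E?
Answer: -2613475/7401724 ≈ -0.35309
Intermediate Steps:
y(K, E) = -4 - 3015*K + E*K (y(K, E) = -4 + (-3015*K + K*E) = -4 + (-3015*K + E*K) = -4 - 3015*K + E*K)
-2613475/y(-1994, -697) = -2613475/(-4 - 3015*(-1994) - 697*(-1994)) = -2613475/(-4 + 6011910 + 1389818) = -2613475/7401724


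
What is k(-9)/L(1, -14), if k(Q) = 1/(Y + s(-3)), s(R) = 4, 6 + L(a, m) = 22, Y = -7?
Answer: -1/48 ≈ -0.020833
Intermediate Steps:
L(a, m) = 16 (L(a, m) = -6 + 22 = 16)
k(Q) = -⅓ (k(Q) = 1/(-7 + 4) = 1/(-3) = -⅓)
k(-9)/L(1, -14) = -⅓/16 = -⅓*1/16 = -1/48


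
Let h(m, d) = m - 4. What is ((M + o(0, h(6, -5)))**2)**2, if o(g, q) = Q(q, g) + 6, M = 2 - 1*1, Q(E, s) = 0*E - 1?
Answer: 1296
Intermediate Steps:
Q(E, s) = -1 (Q(E, s) = 0 - 1 = -1)
h(m, d) = -4 + m
M = 1 (M = 2 - 1 = 1)
o(g, q) = 5 (o(g, q) = -1 + 6 = 5)
((M + o(0, h(6, -5)))**2)**2 = ((1 + 5)**2)**2 = (6**2)**2 = 36**2 = 1296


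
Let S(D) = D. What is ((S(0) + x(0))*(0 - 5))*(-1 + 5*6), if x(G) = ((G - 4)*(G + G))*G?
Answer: 0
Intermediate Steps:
x(G) = 2*G**2*(-4 + G) (x(G) = ((-4 + G)*(2*G))*G = (2*G*(-4 + G))*G = 2*G**2*(-4 + G))
((S(0) + x(0))*(0 - 5))*(-1 + 5*6) = ((0 + 2*0**2*(-4 + 0))*(0 - 5))*(-1 + 5*6) = ((0 + 2*0*(-4))*(-5))*(-1 + 30) = ((0 + 0)*(-5))*29 = (0*(-5))*29 = 0*29 = 0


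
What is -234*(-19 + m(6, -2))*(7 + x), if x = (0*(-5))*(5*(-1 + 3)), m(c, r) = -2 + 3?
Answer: 29484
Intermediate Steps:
m(c, r) = 1
x = 0 (x = 0*(5*2) = 0*10 = 0)
-234*(-19 + m(6, -2))*(7 + x) = -234*(-19 + 1)*(7 + 0) = -(-4212)*7 = -234*(-126) = 29484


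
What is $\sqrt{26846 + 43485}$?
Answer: $\sqrt{70331} \approx 265.2$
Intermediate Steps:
$\sqrt{26846 + 43485} = \sqrt{70331}$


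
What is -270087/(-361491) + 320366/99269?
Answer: 47540230703/11961616693 ≈ 3.9744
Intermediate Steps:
-270087/(-361491) + 320366/99269 = -270087*(-1/361491) + 320366*(1/99269) = 90029/120497 + 320366/99269 = 47540230703/11961616693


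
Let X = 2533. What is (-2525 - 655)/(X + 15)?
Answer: -795/637 ≈ -1.2480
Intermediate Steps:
(-2525 - 655)/(X + 15) = (-2525 - 655)/(2533 + 15) = -3180/2548 = -3180*1/2548 = -795/637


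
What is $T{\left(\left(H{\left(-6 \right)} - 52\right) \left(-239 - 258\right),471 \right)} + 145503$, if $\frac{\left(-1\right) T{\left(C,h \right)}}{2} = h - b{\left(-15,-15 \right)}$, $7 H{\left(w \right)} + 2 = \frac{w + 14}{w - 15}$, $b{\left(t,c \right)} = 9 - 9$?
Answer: $144561$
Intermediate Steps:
$b{\left(t,c \right)} = 0$
$H{\left(w \right)} = - \frac{2}{7} + \frac{14 + w}{7 \left(-15 + w\right)}$ ($H{\left(w \right)} = - \frac{2}{7} + \frac{\left(w + 14\right) \frac{1}{w - 15}}{7} = - \frac{2}{7} + \frac{\left(14 + w\right) \frac{1}{-15 + w}}{7} = - \frac{2}{7} + \frac{\frac{1}{-15 + w} \left(14 + w\right)}{7} = - \frac{2}{7} + \frac{14 + w}{7 \left(-15 + w\right)}$)
$T{\left(C,h \right)} = - 2 h$ ($T{\left(C,h \right)} = - 2 \left(h - 0\right) = - 2 \left(h + 0\right) = - 2 h$)
$T{\left(\left(H{\left(-6 \right)} - 52\right) \left(-239 - 258\right),471 \right)} + 145503 = \left(-2\right) 471 + 145503 = -942 + 145503 = 144561$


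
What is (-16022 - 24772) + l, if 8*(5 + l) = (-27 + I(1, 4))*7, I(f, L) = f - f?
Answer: -326581/8 ≈ -40823.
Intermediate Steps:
I(f, L) = 0
l = -229/8 (l = -5 + ((-27 + 0)*7)/8 = -5 + (-27*7)/8 = -5 + (⅛)*(-189) = -5 - 189/8 = -229/8 ≈ -28.625)
(-16022 - 24772) + l = (-16022 - 24772) - 229/8 = -40794 - 229/8 = -326581/8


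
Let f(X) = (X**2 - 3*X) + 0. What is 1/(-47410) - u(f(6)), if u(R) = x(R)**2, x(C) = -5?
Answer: -1185251/47410 ≈ -25.000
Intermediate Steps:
f(X) = X**2 - 3*X
u(R) = 25 (u(R) = (-5)**2 = 25)
1/(-47410) - u(f(6)) = 1/(-47410) - 1*25 = -1/47410 - 25 = -1185251/47410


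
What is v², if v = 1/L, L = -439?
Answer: 1/192721 ≈ 5.1888e-6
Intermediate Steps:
v = -1/439 (v = 1/(-439) = -1/439 ≈ -0.0022779)
v² = (-1/439)² = 1/192721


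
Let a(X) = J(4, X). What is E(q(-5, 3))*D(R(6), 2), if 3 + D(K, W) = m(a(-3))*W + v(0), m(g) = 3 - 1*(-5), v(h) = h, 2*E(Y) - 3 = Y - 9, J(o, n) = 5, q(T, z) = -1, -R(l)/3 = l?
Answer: -91/2 ≈ -45.500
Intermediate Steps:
R(l) = -3*l
E(Y) = -3 + Y/2 (E(Y) = 3/2 + (Y - 9)/2 = 3/2 + (-9 + Y)/2 = 3/2 + (-9/2 + Y/2) = -3 + Y/2)
a(X) = 5
m(g) = 8 (m(g) = 3 + 5 = 8)
D(K, W) = -3 + 8*W (D(K, W) = -3 + (8*W + 0) = -3 + 8*W)
E(q(-5, 3))*D(R(6), 2) = (-3 + (1/2)*(-1))*(-3 + 8*2) = (-3 - 1/2)*(-3 + 16) = -7/2*13 = -91/2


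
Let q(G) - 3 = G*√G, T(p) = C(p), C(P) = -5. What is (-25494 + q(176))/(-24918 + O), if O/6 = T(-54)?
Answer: 8497/8316 - 16*√11/567 ≈ 0.92817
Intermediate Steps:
T(p) = -5
O = -30 (O = 6*(-5) = -30)
q(G) = 3 + G^(3/2) (q(G) = 3 + G*√G = 3 + G^(3/2))
(-25494 + q(176))/(-24918 + O) = (-25494 + (3 + 176^(3/2)))/(-24918 - 30) = (-25494 + (3 + 704*√11))/(-24948) = (-25491 + 704*√11)*(-1/24948) = 8497/8316 - 16*√11/567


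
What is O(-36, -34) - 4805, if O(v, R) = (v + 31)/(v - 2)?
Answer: -182585/38 ≈ -4804.9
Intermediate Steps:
O(v, R) = (31 + v)/(-2 + v)
O(-36, -34) - 4805 = (31 - 36)/(-2 - 36) - 4805 = -5/(-38) - 4805 = -1/38*(-5) - 4805 = 5/38 - 4805 = -182585/38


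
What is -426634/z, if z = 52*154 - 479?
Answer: -426634/7529 ≈ -56.665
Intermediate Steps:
z = 7529 (z = 8008 - 479 = 7529)
-426634/z = -426634/7529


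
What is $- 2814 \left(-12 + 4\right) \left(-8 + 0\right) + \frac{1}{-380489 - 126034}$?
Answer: $- \frac{91222766209}{506523} \approx -1.801 \cdot 10^{5}$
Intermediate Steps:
$- 2814 \left(-12 + 4\right) \left(-8 + 0\right) + \frac{1}{-380489 - 126034} = - 2814 \left(\left(-8\right) \left(-8\right)\right) + \frac{1}{-506523} = \left(-2814\right) 64 - \frac{1}{506523} = -180096 - \frac{1}{506523} = - \frac{91222766209}{506523}$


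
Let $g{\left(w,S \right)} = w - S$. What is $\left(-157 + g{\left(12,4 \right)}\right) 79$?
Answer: $-11771$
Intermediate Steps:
$\left(-157 + g{\left(12,4 \right)}\right) 79 = \left(-157 + \left(12 - 4\right)\right) 79 = \left(-157 + 8\right) 79 = \left(-149\right) 79 = -11771$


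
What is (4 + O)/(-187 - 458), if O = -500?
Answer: 496/645 ≈ 0.76899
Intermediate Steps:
(4 + O)/(-187 - 458) = (4 - 500)/(-187 - 458) = -496/(-645) = -496*(-1/645) = 496/645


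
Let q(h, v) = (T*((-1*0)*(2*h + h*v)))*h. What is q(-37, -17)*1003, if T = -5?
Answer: 0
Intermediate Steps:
q(h, v) = 0 (q(h, v) = (-5*(-1*0)*(2*h + h*v))*h = (-0*(2*h + h*v))*h = (-5*0)*h = 0*h = 0)
q(-37, -17)*1003 = 0*1003 = 0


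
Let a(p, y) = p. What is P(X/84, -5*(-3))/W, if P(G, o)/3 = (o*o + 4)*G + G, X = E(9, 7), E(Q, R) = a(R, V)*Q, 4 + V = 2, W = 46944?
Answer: 115/10432 ≈ 0.011024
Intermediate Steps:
V = -2 (V = -4 + 2 = -2)
E(Q, R) = Q*R (E(Q, R) = R*Q = Q*R)
X = 63 (X = 9*7 = 63)
P(G, o) = 3*G + 3*G*(4 + o²) (P(G, o) = 3*((o*o + 4)*G + G) = 3*((o² + 4)*G + G) = 3*((4 + o²)*G + G) = 3*(G*(4 + o²) + G) = 3*(G + G*(4 + o²)) = 3*G + 3*G*(4 + o²))
P(X/84, -5*(-3))/W = (3*(63/84)*(5 + (-5*(-3))²))/46944 = (3*(63*(1/84))*(5 + 15²))*(1/46944) = (3*(¾)*(5 + 225))*(1/46944) = (3*(¾)*230)*(1/46944) = (1035/2)*(1/46944) = 115/10432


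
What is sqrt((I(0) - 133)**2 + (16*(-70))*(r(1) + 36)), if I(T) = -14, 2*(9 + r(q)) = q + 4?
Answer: I*sqrt(11431) ≈ 106.92*I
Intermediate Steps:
r(q) = -7 + q/2 (r(q) = -9 + (q + 4)/2 = -9 + (4 + q)/2 = -9 + (2 + q/2) = -7 + q/2)
sqrt((I(0) - 133)**2 + (16*(-70))*(r(1) + 36)) = sqrt((-14 - 133)**2 + (16*(-70))*((-7 + (1/2)*1) + 36)) = sqrt((-147)**2 - 1120*((-7 + 1/2) + 36)) = sqrt(21609 - 1120*(-13/2 + 36)) = sqrt(21609 - 1120*59/2) = sqrt(21609 - 33040) = sqrt(-11431) = I*sqrt(11431)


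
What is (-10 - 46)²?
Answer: 3136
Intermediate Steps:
(-10 - 46)² = (-56)² = 3136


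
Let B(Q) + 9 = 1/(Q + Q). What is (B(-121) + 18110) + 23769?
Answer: 10132539/242 ≈ 41870.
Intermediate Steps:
B(Q) = -9 + 1/(2*Q) (B(Q) = -9 + 1/(Q + Q) = -9 + 1/(2*Q))
(B(-121) + 18110) + 23769 = ((-9 + (½)/(-121)) + 18110) + 23769 = ((-9 + (½)*(-1/121)) + 18110) + 23769 = ((-9 - 1/242) + 18110) + 23769 = (-2179/242 + 18110) + 23769 = 4380441/242 + 23769 = 10132539/242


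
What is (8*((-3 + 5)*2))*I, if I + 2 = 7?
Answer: 160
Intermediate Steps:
I = 5 (I = -2 + 7 = 5)
(8*((-3 + 5)*2))*I = (8*((-3 + 5)*2))*5 = (8*(2*2))*5 = (8*4)*5 = 32*5 = 160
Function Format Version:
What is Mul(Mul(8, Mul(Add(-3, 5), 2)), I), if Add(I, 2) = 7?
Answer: 160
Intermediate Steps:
I = 5 (I = Add(-2, 7) = 5)
Mul(Mul(8, Mul(Add(-3, 5), 2)), I) = Mul(Mul(8, Mul(Add(-3, 5), 2)), 5) = Mul(Mul(8, Mul(2, 2)), 5) = Mul(Mul(8, 4), 5) = Mul(32, 5) = 160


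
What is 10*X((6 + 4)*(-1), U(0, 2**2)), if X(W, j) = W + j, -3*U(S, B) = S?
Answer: -100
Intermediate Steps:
U(S, B) = -S/3
10*X((6 + 4)*(-1), U(0, 2**2)) = 10*((6 + 4)*(-1) - 1/3*0) = 10*(10*(-1) + 0) = 10*(-10 + 0) = 10*(-10) = -100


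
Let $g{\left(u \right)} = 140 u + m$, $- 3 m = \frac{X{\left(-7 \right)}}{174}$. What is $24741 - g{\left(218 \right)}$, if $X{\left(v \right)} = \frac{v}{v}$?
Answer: $- \frac{3016637}{522} \approx -5779.0$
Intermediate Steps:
$X{\left(v \right)} = 1$
$m = - \frac{1}{522}$ ($m = - \frac{1 \cdot \frac{1}{174}}{3} = \left(- \frac{1}{3}\right) \frac{1}{174} = - \frac{1}{522} \approx -0.0019157$)
$g{\left(u \right)} = - \frac{1}{522} + 140 u$ ($g{\left(u \right)} = 140 u - \frac{1}{522} = - \frac{1}{522} + 140 u$)
$24741 - g{\left(218 \right)} = 24741 - \left(- \frac{1}{522} + 140 \cdot 218\right) = 24741 - \left(- \frac{1}{522} + 30520\right) = 24741 - \frac{15931439}{522} = - \frac{3016637}{522}$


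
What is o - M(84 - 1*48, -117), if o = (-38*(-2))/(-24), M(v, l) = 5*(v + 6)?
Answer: -1279/6 ≈ -213.17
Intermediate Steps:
M(v, l) = 30 + 5*v (M(v, l) = 5*(6 + v) = 30 + 5*v)
o = -19/6 (o = -1/24*76 = -19/6 ≈ -3.1667)
o - M(84 - 1*48, -117) = -19/6 - (30 + 5*(84 - 1*48)) = -19/6 - (30 + 5*(84 - 48)) = -19/6 - (30 + 5*36) = -19/6 - (30 + 180) = -19/6 - 1*210 = -19/6 - 210 = -1279/6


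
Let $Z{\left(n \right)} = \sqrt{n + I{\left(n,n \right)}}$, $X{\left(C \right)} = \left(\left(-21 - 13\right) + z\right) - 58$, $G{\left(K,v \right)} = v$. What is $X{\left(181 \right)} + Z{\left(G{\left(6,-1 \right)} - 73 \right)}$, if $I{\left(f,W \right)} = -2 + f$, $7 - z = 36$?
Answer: $-121 + 5 i \sqrt{6} \approx -121.0 + 12.247 i$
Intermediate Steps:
$z = -29$ ($z = 7 - 36 = -29$)
$X{\left(C \right)} = -121$ ($X{\left(C \right)} = \left(\left(-21 - 13\right) - 29\right) - 58 = \left(-34 - 29\right) - 58 = -63 - 58 = -121$)
$Z{\left(n \right)} = \sqrt{-2 + 2 n}$ ($Z{\left(n \right)} = \sqrt{n + \left(-2 + n\right)} = \sqrt{-2 + 2 n}$)
$X{\left(181 \right)} + Z{\left(G{\left(6,-1 \right)} - 73 \right)} = -121 + \sqrt{-2 + 2 \left(-1 - 73\right)} = -121 + \sqrt{-2 + 2 \left(-74\right)} = -121 + \sqrt{-2 - 148} = -121 + \sqrt{-150} = -121 + 5 i \sqrt{6}$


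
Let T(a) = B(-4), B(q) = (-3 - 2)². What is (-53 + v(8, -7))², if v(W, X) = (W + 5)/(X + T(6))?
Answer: 885481/324 ≈ 2733.0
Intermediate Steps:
B(q) = 25 (B(q) = (-5)² = 25)
T(a) = 25
v(W, X) = (5 + W)/(25 + X) (v(W, X) = (W + 5)/(X + 25) = (5 + W)/(25 + X))
(-53 + v(8, -7))² = (-53 + (5 + 8)/(25 - 7))² = (-53 + 13/18)² = (-941/18)² = 885481/324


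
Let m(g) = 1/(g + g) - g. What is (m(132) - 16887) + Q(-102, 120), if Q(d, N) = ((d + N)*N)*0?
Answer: -4493015/264 ≈ -17019.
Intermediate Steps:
Q(d, N) = 0 (Q(d, N) = ((N + d)*N)*0 = (N*(N + d))*0 = 0)
m(g) = 1/(2*g) - g
(m(132) - 16887) + Q(-102, 120) = (((½)/132 - 1*132) - 16887) + 0 = (((½)*(1/132) - 132) - 16887) + 0 = ((1/264 - 132) - 16887) + 0 = (-34847/264 - 16887) + 0 = -4493015/264 + 0 = -4493015/264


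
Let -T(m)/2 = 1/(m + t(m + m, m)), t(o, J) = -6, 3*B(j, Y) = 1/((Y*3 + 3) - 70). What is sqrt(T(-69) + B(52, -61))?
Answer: sqrt(570)/150 ≈ 0.15916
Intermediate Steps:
B(j, Y) = 1/(3*(-67 + 3*Y)) (B(j, Y) = 1/(3*((Y*3 + 3) - 70)) = 1/(3*((3*Y + 3) - 70)) = 1/(3*((3 + 3*Y) - 70)) = 1/(3*(-67 + 3*Y)))
T(m) = -2/(-6 + m) (T(m) = -2/(m - 6) = -2/(-6 + m))
sqrt(T(-69) + B(52, -61)) = sqrt(-2/(-6 - 69) + 1/(3*(-67 + 3*(-61)))) = sqrt(-2/(-75) + 1/(3*(-67 - 183))) = sqrt(-2*(-1/75) + (1/3)/(-250)) = sqrt(2/75 + (1/3)*(-1/250)) = sqrt(2/75 - 1/750) = sqrt(19/750) = sqrt(570)/150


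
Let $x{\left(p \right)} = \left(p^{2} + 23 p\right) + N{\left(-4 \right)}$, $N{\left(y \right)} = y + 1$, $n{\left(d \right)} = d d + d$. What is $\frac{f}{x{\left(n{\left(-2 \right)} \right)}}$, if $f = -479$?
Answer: $- \frac{479}{47} \approx -10.191$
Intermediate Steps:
$n{\left(d \right)} = d + d^{2}$ ($n{\left(d \right)} = d^{2} + d = d + d^{2}$)
$N{\left(y \right)} = 1 + y$
$x{\left(p \right)} = -3 + p^{2} + 23 p$ ($x{\left(p \right)} = \left(p^{2} + 23 p\right) + \left(1 - 4\right) = \left(p^{2} + 23 p\right) - 3 = -3 + p^{2} + 23 p$)
$\frac{f}{x{\left(n{\left(-2 \right)} \right)}} = - \frac{479}{-3 + \left(- 2 \left(1 - 2\right)\right)^{2} + 23 \left(- 2 \left(1 - 2\right)\right)} = - \frac{479}{-3 + \left(\left(-2\right) \left(-1\right)\right)^{2} + 23 \left(\left(-2\right) \left(-1\right)\right)} = - \frac{479}{-3 + 2^{2} + 23 \cdot 2} = - \frac{479}{-3 + 4 + 46} = - \frac{479}{47}$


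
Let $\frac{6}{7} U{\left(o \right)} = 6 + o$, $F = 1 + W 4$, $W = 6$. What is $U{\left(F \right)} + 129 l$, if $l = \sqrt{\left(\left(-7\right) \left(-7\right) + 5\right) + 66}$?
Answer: $\frac{217}{6} + 258 \sqrt{30} \approx 1449.3$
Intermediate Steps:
$F = 25$ ($F = 1 + 6 \cdot 4 = 1 + 24 = 25$)
$U{\left(o \right)} = 7 + \frac{7 o}{6}$ ($U{\left(o \right)} = \frac{7 \left(6 + o\right)}{6} = 7 + \frac{7 o}{6}$)
$l = 2 \sqrt{30}$ ($l = \sqrt{\left(49 + 5\right) + 66} = \sqrt{54 + 66} = \sqrt{120} = 2 \sqrt{30} \approx 10.954$)
$U{\left(F \right)} + 129 l = \left(7 + \frac{7}{6} \cdot 25\right) + 129 \cdot 2 \sqrt{30} = \left(7 + \frac{175}{6}\right) + 258 \sqrt{30} = \frac{217}{6} + 258 \sqrt{30}$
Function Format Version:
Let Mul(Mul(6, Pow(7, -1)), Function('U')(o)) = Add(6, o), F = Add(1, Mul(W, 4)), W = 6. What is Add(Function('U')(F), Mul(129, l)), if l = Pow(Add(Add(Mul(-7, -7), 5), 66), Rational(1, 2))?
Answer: Add(Rational(217, 6), Mul(258, Pow(30, Rational(1, 2)))) ≈ 1449.3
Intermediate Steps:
F = 25 (F = Add(1, Mul(6, 4)) = Add(1, 24) = 25)
Function('U')(o) = Add(7, Mul(Rational(7, 6), o)) (Function('U')(o) = Mul(Rational(7, 6), Add(6, o)) = Add(7, Mul(Rational(7, 6), o)))
l = Mul(2, Pow(30, Rational(1, 2))) (l = Pow(Add(Add(49, 5), 66), Rational(1, 2)) = Pow(Add(54, 66), Rational(1, 2)) = Pow(120, Rational(1, 2)) = Mul(2, Pow(30, Rational(1, 2))) ≈ 10.954)
Add(Function('U')(F), Mul(129, l)) = Add(Add(7, Mul(Rational(7, 6), 25)), Mul(129, Mul(2, Pow(30, Rational(1, 2))))) = Add(Add(7, Rational(175, 6)), Mul(258, Pow(30, Rational(1, 2)))) = Add(Rational(217, 6), Mul(258, Pow(30, Rational(1, 2))))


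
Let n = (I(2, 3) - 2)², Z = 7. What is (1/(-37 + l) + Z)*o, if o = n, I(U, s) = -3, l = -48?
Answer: 2970/17 ≈ 174.71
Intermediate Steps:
n = 25 (n = (-3 - 2)² = (-5)² = 25)
o = 25
(1/(-37 + l) + Z)*o = (1/(-37 - 48) + 7)*25 = (1/(-85) + 7)*25 = (-1/85 + 7)*25 = (594/85)*25 = 2970/17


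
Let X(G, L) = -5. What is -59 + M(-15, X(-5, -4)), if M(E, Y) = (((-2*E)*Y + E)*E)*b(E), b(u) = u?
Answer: -37184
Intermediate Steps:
M(E, Y) = E**2*(E - 2*E*Y) (M(E, Y) = (((-2*E)*Y + E)*E)*E = ((-2*E*Y + E)*E)*E = ((E - 2*E*Y)*E)*E = (E*(E - 2*E*Y))*E = E**2*(E - 2*E*Y))
-59 + M(-15, X(-5, -4)) = -59 + (-15)**3*(1 - 2*(-5)) = -59 - 3375*(1 + 10) = -59 - 3375*11 = -59 - 37125 = -37184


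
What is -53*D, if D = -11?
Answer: 583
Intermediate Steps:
-53*D = -53*(-11) = 583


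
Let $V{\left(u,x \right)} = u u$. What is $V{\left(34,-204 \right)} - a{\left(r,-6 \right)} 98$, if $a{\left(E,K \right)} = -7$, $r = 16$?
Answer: $1842$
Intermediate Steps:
$V{\left(u,x \right)} = u^{2}$
$V{\left(34,-204 \right)} - a{\left(r,-6 \right)} 98 = 34^{2} - \left(-7\right) 98 = 1156 - -686 = 1156 + 686 = 1842$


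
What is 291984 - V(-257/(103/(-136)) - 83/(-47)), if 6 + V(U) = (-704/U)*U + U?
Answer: 1415280361/4841 ≈ 2.9235e+5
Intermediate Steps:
V(U) = -710 + U (V(U) = -6 + ((-704/U)*U + U) = -6 + (-704 + U) = -710 + U)
291984 - V(-257/(103/(-136)) - 83/(-47)) = 291984 - (-710 + (-257/(103/(-136)) - 83/(-47))) = 291984 - (-710 + (-257/(103*(-1/136)) - 83*(-1/47))) = 291984 - (-710 + (-257/(-103/136) + 83/47)) = 291984 - (-710 + (-257*(-136/103) + 83/47)) = 291984 - (-710 + (34952/103 + 83/47)) = 291984 - (-710 + 1651293/4841) = 291984 - 1*(-1785817/4841) = 291984 + 1785817/4841 = 1415280361/4841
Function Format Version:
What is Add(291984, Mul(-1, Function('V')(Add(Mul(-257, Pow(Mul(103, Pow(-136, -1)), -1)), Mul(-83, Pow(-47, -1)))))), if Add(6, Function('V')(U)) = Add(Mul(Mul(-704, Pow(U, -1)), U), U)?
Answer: Rational(1415280361, 4841) ≈ 2.9235e+5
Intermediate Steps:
Function('V')(U) = Add(-710, U) (Function('V')(U) = Add(-6, Add(Mul(Mul(-704, Pow(U, -1)), U), U)) = Add(-6, Add(-704, U)) = Add(-710, U))
Add(291984, Mul(-1, Function('V')(Add(Mul(-257, Pow(Mul(103, Pow(-136, -1)), -1)), Mul(-83, Pow(-47, -1)))))) = Add(291984, Mul(-1, Add(-710, Add(Mul(-257, Pow(Mul(103, Pow(-136, -1)), -1)), Mul(-83, Pow(-47, -1)))))) = Add(291984, Mul(-1, Add(-710, Add(Mul(-257, Pow(Mul(103, Rational(-1, 136)), -1)), Mul(-83, Rational(-1, 47)))))) = Add(291984, Mul(-1, Add(-710, Add(Mul(-257, Pow(Rational(-103, 136), -1)), Rational(83, 47))))) = Add(291984, Mul(-1, Add(-710, Add(Mul(-257, Rational(-136, 103)), Rational(83, 47))))) = Add(291984, Mul(-1, Add(-710, Add(Rational(34952, 103), Rational(83, 47))))) = Add(291984, Mul(-1, Add(-710, Rational(1651293, 4841)))) = Add(291984, Mul(-1, Rational(-1785817, 4841))) = Add(291984, Rational(1785817, 4841)) = Rational(1415280361, 4841)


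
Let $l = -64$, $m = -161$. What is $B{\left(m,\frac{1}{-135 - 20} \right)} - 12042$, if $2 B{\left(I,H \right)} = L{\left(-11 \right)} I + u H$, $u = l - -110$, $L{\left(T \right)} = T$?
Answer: $- \frac{3458561}{310} \approx -11157.0$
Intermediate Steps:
$u = 46$ ($u = -64 - -110 = -64 + 110 = 46$)
$B{\left(I,H \right)} = 23 H - \frac{11 I}{2}$ ($B{\left(I,H \right)} = \frac{- 11 I + 46 H}{2} = 23 H - \frac{11 I}{2}$)
$B{\left(m,\frac{1}{-135 - 20} \right)} - 12042 = \left(\frac{23}{-135 - 20} - - \frac{1771}{2}\right) - 12042 = \left(\frac{23}{-155} + \frac{1771}{2}\right) - 12042 = \left(23 \left(- \frac{1}{155}\right) + \frac{1771}{2}\right) - 12042 = \left(- \frac{23}{155} + \frac{1771}{2}\right) - 12042 = \frac{274459}{310} - 12042 = - \frac{3458561}{310}$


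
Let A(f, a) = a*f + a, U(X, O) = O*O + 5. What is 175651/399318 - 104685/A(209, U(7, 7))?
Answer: -63191623/7187724 ≈ -8.7916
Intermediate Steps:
U(X, O) = 5 + O**2 (U(X, O) = O**2 + 5 = 5 + O**2)
A(f, a) = a + a*f
175651/399318 - 104685/A(209, U(7, 7)) = 175651/399318 - 104685*1/((1 + 209)*(5 + 7**2)) = 175651*(1/399318) - 104685*1/(210*(5 + 49)) = 175651/399318 - 104685/(54*210) = 175651/399318 - 104685/11340 = 175651/399318 - 104685*1/11340 = 175651/399318 - 997/108 = -63191623/7187724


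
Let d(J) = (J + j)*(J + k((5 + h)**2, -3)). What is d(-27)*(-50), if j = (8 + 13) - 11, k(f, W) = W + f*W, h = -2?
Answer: -48450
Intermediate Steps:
k(f, W) = W + W*f
j = 10 (j = 21 - 11 = 10)
d(J) = (-30 + J)*(10 + J) (d(J) = (J + 10)*(J - 3*(1 + (5 - 2)**2)) = (10 + J)*(J - 3*(1 + 3**2)) = (10 + J)*(J - 3*(1 + 9)) = (10 + J)*(J - 3*10) = (10 + J)*(J - 30) = (10 + J)*(-30 + J) = (-30 + J)*(10 + J))
d(-27)*(-50) = (-300 + (-27)**2 - 20*(-27))*(-50) = (-300 + 729 + 540)*(-50) = 969*(-50) = -48450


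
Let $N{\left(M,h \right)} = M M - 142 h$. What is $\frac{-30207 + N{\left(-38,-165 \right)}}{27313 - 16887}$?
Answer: $- \frac{5333}{10426} \approx -0.51151$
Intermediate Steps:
$N{\left(M,h \right)} = M^{2} - 142 h$
$\frac{-30207 + N{\left(-38,-165 \right)}}{27313 - 16887} = \frac{-30207 + \left(\left(-38\right)^{2} - -23430\right)}{27313 - 16887} = \frac{-30207 + \left(1444 + 23430\right)}{10426} = \left(-30207 + 24874\right) \frac{1}{10426} = \left(-5333\right) \frac{1}{10426} = - \frac{5333}{10426}$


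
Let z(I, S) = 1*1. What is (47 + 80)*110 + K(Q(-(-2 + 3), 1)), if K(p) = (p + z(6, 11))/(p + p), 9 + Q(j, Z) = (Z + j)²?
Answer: 125734/9 ≈ 13970.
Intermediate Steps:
z(I, S) = 1
Q(j, Z) = -9 + (Z + j)²
K(p) = (1 + p)/(2*p) (K(p) = (p + 1)/(p + p) = (1 + p)/((2*p)) = (1 + p)*(1/(2*p)) = (1 + p)/(2*p))
(47 + 80)*110 + K(Q(-(-2 + 3), 1)) = (47 + 80)*110 + (1 + (-9 + (1 - (-2 + 3))²))/(2*(-9 + (1 - (-2 + 3))²)) = 127*110 + (1 + (-9 + (1 - 1*1)²))/(2*(-9 + (1 - 1*1)²)) = 13970 + (1 + (-9 + (1 - 1)²))/(2*(-9 + (1 - 1)²)) = 13970 + (1 + (-9 + 0²))/(2*(-9 + 0²)) = 13970 + (1 + (-9 + 0))/(2*(-9 + 0)) = 13970 + (½)*(1 - 9)/(-9) = 13970 + (½)*(-⅑)*(-8) = 13970 + 4/9 = 125734/9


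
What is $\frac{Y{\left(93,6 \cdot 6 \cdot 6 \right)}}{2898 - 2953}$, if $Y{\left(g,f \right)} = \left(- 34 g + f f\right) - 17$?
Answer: $- \frac{43477}{55} \approx -790.49$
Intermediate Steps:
$Y{\left(g,f \right)} = -17 + f^{2} - 34 g$ ($Y{\left(g,f \right)} = \left(- 34 g + f^{2}\right) - 17 = \left(f^{2} - 34 g\right) - 17 = -17 + f^{2} - 34 g$)
$\frac{Y{\left(93,6 \cdot 6 \cdot 6 \right)}}{2898 - 2953} = \frac{-17 + \left(6 \cdot 6 \cdot 6\right)^{2} - 3162}{2898 - 2953} = \frac{-17 + \left(36 \cdot 6\right)^{2} - 3162}{2898 - 2953} = \frac{-17 + 216^{2} - 3162}{-55} = \left(-17 + 46656 - 3162\right) \left(- \frac{1}{55}\right) = 43477 \left(- \frac{1}{55}\right) = - \frac{43477}{55}$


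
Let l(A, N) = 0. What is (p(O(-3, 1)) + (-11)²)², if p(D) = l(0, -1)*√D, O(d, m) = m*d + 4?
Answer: 14641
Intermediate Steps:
O(d, m) = 4 + d*m (O(d, m) = d*m + 4 = 4 + d*m)
p(D) = 0 (p(D) = 0*√D = 0)
(p(O(-3, 1)) + (-11)²)² = (0 + (-11)²)² = (0 + 121)² = 121² = 14641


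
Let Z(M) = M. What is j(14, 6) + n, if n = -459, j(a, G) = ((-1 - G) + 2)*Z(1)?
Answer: -464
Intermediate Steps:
j(a, G) = 1 - G (j(a, G) = ((-1 - G) + 2)*1 = (1 - G)*1 = 1 - G)
j(14, 6) + n = (1 - 1*6) - 459 = (1 - 6) - 459 = -5 - 459 = -464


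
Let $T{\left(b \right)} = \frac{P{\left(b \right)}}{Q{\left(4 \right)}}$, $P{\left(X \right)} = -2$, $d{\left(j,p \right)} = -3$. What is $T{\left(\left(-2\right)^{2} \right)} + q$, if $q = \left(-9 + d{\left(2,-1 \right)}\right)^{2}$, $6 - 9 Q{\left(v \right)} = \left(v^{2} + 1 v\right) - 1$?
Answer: $\frac{1890}{13} \approx 145.38$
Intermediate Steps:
$Q{\left(v \right)} = \frac{7}{9} - \frac{v}{9} - \frac{v^{2}}{9}$ ($Q{\left(v \right)} = \frac{2}{3} - \frac{\left(v^{2} + 1 v\right) - 1}{9} = \frac{2}{3} - \frac{\left(v^{2} + v\right) - 1}{9} = \frac{2}{3} - \frac{\left(v + v^{2}\right) - 1}{9} = \frac{2}{3} - \frac{-1 + v + v^{2}}{9} = \frac{2}{3} - \left(- \frac{1}{9} + \frac{v}{9} + \frac{v^{2}}{9}\right) = \frac{7}{9} - \frac{v}{9} - \frac{v^{2}}{9}$)
$T{\left(b \right)} = \frac{18}{13}$ ($T{\left(b \right)} = - \frac{2}{\frac{7}{9} - \frac{4}{9} - \frac{4^{2}}{9}} = - \frac{2}{\frac{7}{9} - \frac{4}{9} - \frac{16}{9}} = - \frac{2}{- \frac{13}{9}} = \left(-2\right) \left(- \frac{9}{13}\right) = \frac{18}{13}$)
$q = 144$ ($q = \left(-9 - 3\right)^{2} = \left(-12\right)^{2} = 144$)
$T{\left(\left(-2\right)^{2} \right)} + q = \frac{18}{13} + 144 = \frac{1890}{13}$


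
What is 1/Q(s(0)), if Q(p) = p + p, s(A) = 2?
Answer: ¼ ≈ 0.25000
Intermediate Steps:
Q(p) = 2*p
1/Q(s(0)) = 1/(2*2) = 1/4 = ¼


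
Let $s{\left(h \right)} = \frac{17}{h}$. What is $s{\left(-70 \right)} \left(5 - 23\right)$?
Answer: $\frac{153}{35} \approx 4.3714$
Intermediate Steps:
$s{\left(-70 \right)} \left(5 - 23\right) = \frac{17}{-70} \left(5 - 23\right) = 17 \left(- \frac{1}{70}\right) \left(-18\right) = \left(- \frac{17}{70}\right) \left(-18\right) = \frac{153}{35}$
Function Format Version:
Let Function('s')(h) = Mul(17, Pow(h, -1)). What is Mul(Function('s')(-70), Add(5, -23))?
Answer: Rational(153, 35) ≈ 4.3714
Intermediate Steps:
Mul(Function('s')(-70), Add(5, -23)) = Mul(Mul(17, Pow(-70, -1)), Add(5, -23)) = Mul(Mul(17, Rational(-1, 70)), -18) = Mul(Rational(-17, 70), -18) = Rational(153, 35)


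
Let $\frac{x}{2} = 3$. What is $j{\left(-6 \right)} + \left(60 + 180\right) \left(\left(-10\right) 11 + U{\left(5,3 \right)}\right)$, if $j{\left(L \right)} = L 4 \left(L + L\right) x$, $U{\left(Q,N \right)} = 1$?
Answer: $-24432$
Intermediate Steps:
$x = 6$ ($x = 2 \cdot 3 = 6$)
$j{\left(L \right)} = 48 L^{2}$ ($j{\left(L \right)} = L 4 \left(L + L\right) 6 = 4 L 2 L 6 = 4 L 12 L = 48 L^{2}$)
$j{\left(-6 \right)} + \left(60 + 180\right) \left(\left(-10\right) 11 + U{\left(5,3 \right)}\right) = 48 \left(-6\right)^{2} + \left(60 + 180\right) \left(\left(-10\right) 11 + 1\right) = 48 \cdot 36 + 240 \left(-110 + 1\right) = 1728 + 240 \left(-109\right) = 1728 - 26160 = -24432$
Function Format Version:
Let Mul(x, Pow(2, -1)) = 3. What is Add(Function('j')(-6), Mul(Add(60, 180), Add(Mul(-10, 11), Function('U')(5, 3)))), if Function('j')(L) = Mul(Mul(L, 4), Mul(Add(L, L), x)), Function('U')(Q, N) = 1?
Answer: -24432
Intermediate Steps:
x = 6 (x = Mul(2, 3) = 6)
Function('j')(L) = Mul(48, Pow(L, 2)) (Function('j')(L) = Mul(Mul(L, 4), Mul(Add(L, L), 6)) = Mul(Mul(4, L), Mul(Mul(2, L), 6)) = Mul(Mul(4, L), Mul(12, L)) = Mul(48, Pow(L, 2)))
Add(Function('j')(-6), Mul(Add(60, 180), Add(Mul(-10, 11), Function('U')(5, 3)))) = Add(Mul(48, Pow(-6, 2)), Mul(Add(60, 180), Add(Mul(-10, 11), 1))) = Add(Mul(48, 36), Mul(240, Add(-110, 1))) = Add(1728, Mul(240, -109)) = Add(1728, -26160) = -24432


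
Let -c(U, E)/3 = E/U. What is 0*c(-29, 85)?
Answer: 0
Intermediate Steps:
c(U, E) = -3*E/U
0*c(-29, 85) = 0*(-3*85/(-29)) = 0*(-3*85*(-1/29)) = 0*(255/29) = 0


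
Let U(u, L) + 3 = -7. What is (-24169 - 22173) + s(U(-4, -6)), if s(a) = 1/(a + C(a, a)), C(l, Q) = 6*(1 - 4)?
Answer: -1297577/28 ≈ -46342.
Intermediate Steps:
C(l, Q) = -18 (C(l, Q) = 6*(-3) = -18)
U(u, L) = -10 (U(u, L) = -3 - 7 = -10)
s(a) = 1/(-18 + a) (s(a) = 1/(a - 18) = 1/(-18 + a))
(-24169 - 22173) + s(U(-4, -6)) = (-24169 - 22173) + 1/(-18 - 10) = -46342 + 1/(-28) = -46342 - 1/28 = -1297577/28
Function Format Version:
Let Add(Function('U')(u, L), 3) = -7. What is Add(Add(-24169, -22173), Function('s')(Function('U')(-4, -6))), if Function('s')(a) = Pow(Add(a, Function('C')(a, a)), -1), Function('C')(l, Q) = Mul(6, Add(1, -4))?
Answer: Rational(-1297577, 28) ≈ -46342.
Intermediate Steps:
Function('C')(l, Q) = -18 (Function('C')(l, Q) = Mul(6, -3) = -18)
Function('U')(u, L) = -10 (Function('U')(u, L) = Add(-3, -7) = -10)
Function('s')(a) = Pow(Add(-18, a), -1) (Function('s')(a) = Pow(Add(a, -18), -1) = Pow(Add(-18, a), -1))
Add(Add(-24169, -22173), Function('s')(Function('U')(-4, -6))) = Add(Add(-24169, -22173), Pow(Add(-18, -10), -1)) = Add(-46342, Pow(-28, -1)) = Add(-46342, Rational(-1, 28)) = Rational(-1297577, 28)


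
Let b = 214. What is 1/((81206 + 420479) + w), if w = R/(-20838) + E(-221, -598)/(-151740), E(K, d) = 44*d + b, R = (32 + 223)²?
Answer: 131748255/66095734848701 ≈ 1.9933e-6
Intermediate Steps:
R = 65025 (R = 255² = 65025)
E(K, d) = 214 + 44*d (E(K, d) = 44*d + 214 = 214 + 44*d)
w = -388460974/131748255 (w = 65025/(-20838) + (214 + 44*(-598))/(-151740) = 65025*(-1/20838) + (214 - 26312)*(-1/151740) = -21675/6946 - 26098*(-1/151740) = -21675/6946 + 13049/75870 = -388460974/131748255 ≈ -2.9485)
1/((81206 + 420479) + w) = 1/((81206 + 420479) - 388460974/131748255) = 1/(501685 - 388460974/131748255) = 1/(66095734848701/131748255) = 131748255/66095734848701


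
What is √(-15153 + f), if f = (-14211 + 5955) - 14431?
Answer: 4*I*√2365 ≈ 194.53*I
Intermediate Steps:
f = -22687 (f = -8256 - 14431 = -22687)
√(-15153 + f) = √(-15153 - 22687) = √(-37840) = 4*I*√2365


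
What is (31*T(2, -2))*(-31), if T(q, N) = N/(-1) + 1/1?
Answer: -2883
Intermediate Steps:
T(q, N) = 1 - N (T(q, N) = N*(-1) + 1*1 = -N + 1 = 1 - N)
(31*T(2, -2))*(-31) = (31*(1 - 1*(-2)))*(-31) = (31*(1 + 2))*(-31) = (31*3)*(-31) = 93*(-31) = -2883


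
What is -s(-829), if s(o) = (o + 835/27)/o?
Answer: -21548/22383 ≈ -0.96270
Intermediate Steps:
s(o) = (835/27 + o)/o (s(o) = (o + 835*(1/27))/o = (o + 835/27)/o = (835/27 + o)/o)
-s(-829) = -(835/27 - 829)/(-829) = -(-1)*(-21548)/(829*27) = -1*21548/22383 = -21548/22383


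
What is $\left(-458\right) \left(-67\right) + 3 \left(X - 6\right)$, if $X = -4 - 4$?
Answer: $30644$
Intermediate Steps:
$X = -8$ ($X = -4 - 4 = -8$)
$\left(-458\right) \left(-67\right) + 3 \left(X - 6\right) = \left(-458\right) \left(-67\right) + 3 \left(-8 - 6\right) = 30686 + 3 \left(-14\right) = 30686 - 42 = 30644$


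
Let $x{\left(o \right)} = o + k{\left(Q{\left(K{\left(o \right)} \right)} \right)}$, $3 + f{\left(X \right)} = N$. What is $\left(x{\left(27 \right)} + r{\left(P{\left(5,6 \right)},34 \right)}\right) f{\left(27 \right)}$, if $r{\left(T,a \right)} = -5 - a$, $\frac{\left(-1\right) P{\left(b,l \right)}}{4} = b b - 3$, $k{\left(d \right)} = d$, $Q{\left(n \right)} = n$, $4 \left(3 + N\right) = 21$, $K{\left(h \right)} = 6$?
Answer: $\frac{9}{2} \approx 4.5$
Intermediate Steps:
$N = \frac{9}{4}$ ($N = -3 + \frac{1}{4} \cdot 21 = -3 + \frac{21}{4} = \frac{9}{4} \approx 2.25$)
$f{\left(X \right)} = - \frac{3}{4}$ ($f{\left(X \right)} = -3 + \frac{9}{4} = - \frac{3}{4}$)
$P{\left(b,l \right)} = 12 - 4 b^{2}$ ($P{\left(b,l \right)} = - 4 \left(b b - 3\right) = - 4 \left(b^{2} - 3\right) = - 4 \left(-3 + b^{2}\right) = 12 - 4 b^{2}$)
$x{\left(o \right)} = 6 + o$ ($x{\left(o \right)} = o + 6 = 6 + o$)
$\left(x{\left(27 \right)} + r{\left(P{\left(5,6 \right)},34 \right)}\right) f{\left(27 \right)} = \left(\left(6 + 27\right) - 39\right) \left(- \frac{3}{4}\right) = \left(33 - 39\right) \left(- \frac{3}{4}\right) = \left(-6\right) \left(- \frac{3}{4}\right) = \frac{9}{2}$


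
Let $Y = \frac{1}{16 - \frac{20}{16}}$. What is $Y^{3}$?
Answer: $\frac{64}{205379} \approx 0.00031162$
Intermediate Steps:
$Y = \frac{4}{59}$ ($Y = \frac{1}{16 - \frac{5}{4}} = \frac{1}{\frac{59}{4}} = \frac{4}{59} \approx 0.067797$)
$Y^{3} = \left(\frac{4}{59}\right)^{3} = \frac{64}{205379}$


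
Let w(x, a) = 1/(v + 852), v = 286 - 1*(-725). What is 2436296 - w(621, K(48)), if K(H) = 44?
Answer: 4538819447/1863 ≈ 2.4363e+6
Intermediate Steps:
v = 1011 (v = 286 + 725 = 1011)
w(x, a) = 1/1863 (w(x, a) = 1/(1011 + 852) = 1/1863)
2436296 - w(621, K(48)) = 2436296 - 1*1/1863 = 2436296 - 1/1863 = 4538819447/1863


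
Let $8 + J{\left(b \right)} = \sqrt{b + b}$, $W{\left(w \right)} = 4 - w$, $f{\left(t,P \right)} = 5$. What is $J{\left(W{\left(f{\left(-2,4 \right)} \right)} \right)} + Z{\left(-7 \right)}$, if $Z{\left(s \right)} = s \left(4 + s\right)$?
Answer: $13 + i \sqrt{2} \approx 13.0 + 1.4142 i$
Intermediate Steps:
$J{\left(b \right)} = -8 + \sqrt{2} \sqrt{b}$ ($J{\left(b \right)} = -8 + \sqrt{b + b} = -8 + \sqrt{2 b} = -8 + \sqrt{2} \sqrt{b}$)
$J{\left(W{\left(f{\left(-2,4 \right)} \right)} \right)} + Z{\left(-7 \right)} = \left(-8 + \sqrt{2} \sqrt{4 - 5}\right) - 7 \left(4 - 7\right) = \left(-8 + \sqrt{2} \sqrt{4 - 5}\right) - -21 = \left(-8 + \sqrt{2} \sqrt{-1}\right) + 21 = \left(-8 + \sqrt{2} i\right) + 21 = \left(-8 + i \sqrt{2}\right) + 21 = 13 + i \sqrt{2}$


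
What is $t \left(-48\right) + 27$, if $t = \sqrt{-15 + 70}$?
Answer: $27 - 48 \sqrt{55} \approx -328.98$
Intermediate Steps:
$t = \sqrt{55} \approx 7.4162$
$t \left(-48\right) + 27 = \sqrt{55} \left(-48\right) + 27 = - 48 \sqrt{55} + 27 = 27 - 48 \sqrt{55}$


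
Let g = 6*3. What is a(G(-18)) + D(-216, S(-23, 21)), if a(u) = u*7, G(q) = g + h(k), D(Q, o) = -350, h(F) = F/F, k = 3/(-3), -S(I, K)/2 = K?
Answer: -217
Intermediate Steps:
g = 18
S(I, K) = -2*K
k = -1 (k = 3*(-1/3) = -1)
h(F) = 1
G(q) = 19 (G(q) = 18 + 1 = 19)
a(u) = 7*u
a(G(-18)) + D(-216, S(-23, 21)) = 7*19 - 350 = 133 - 350 = -217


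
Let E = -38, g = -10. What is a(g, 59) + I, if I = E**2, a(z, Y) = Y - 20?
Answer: 1483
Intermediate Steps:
a(z, Y) = -20 + Y
I = 1444 (I = (-38)**2 = 1444)
a(g, 59) + I = (-20 + 59) + 1444 = 39 + 1444 = 1483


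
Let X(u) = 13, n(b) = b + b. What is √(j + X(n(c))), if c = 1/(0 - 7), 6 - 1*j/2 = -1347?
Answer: √2719 ≈ 52.144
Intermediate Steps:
j = 2706 (j = 12 - 2*(-1347) = 12 + 2694 = 2706)
c = -⅐ (c = 1/(-7) = -⅐ ≈ -0.14286)
n(b) = 2*b
√(j + X(n(c))) = √(2706 + 13) = √2719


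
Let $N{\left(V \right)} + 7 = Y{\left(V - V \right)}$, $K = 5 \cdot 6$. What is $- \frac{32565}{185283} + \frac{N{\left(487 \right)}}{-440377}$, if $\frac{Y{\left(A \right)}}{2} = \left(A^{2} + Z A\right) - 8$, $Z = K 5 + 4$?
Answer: $- \frac{682695976}{3885446271} \approx -0.17571$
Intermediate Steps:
$K = 30$
$Z = 154$ ($Z = 30 \cdot 5 + 4 = 150 + 4 = 154$)
$Y{\left(A \right)} = -16 + 2 A^{2} + 308 A$ ($Y{\left(A \right)} = 2 \left(\left(A^{2} + 154 A\right) - 8\right) = 2 \left(-8 + A^{2} + 154 A\right) = -16 + 2 A^{2} + 308 A$)
$N{\left(V \right)} = -23$ ($N{\left(V \right)} = -7 + \left(-16 + 2 \left(V - V\right)^{2} + 308 \left(V - V\right)\right) = -7 + \left(-16 + 2 \cdot 0^{2} + 308 \cdot 0\right) = -7 + \left(-16 + 2 \cdot 0 + 0\right) = -7 + \left(-16 + 0 + 0\right) = -7 - 16 = -23$)
$- \frac{32565}{185283} + \frac{N{\left(487 \right)}}{-440377} = - \frac{32565}{185283} - \frac{23}{-440377} = \left(-32565\right) \frac{1}{185283} - - \frac{23}{440377} = - \frac{10855}{61761} + \frac{23}{440377} = - \frac{682695976}{3885446271}$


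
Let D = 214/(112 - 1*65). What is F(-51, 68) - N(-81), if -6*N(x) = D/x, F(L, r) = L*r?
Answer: -39608135/11421 ≈ -3468.0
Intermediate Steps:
D = 214/47 (D = 214/(112 - 65) = 214/47 ≈ 4.5532)
N(x) = -107/(141*x)
F(-51, 68) - N(-81) = -51*68 - (-107)/(141*(-81)) = -3468 - (-107)*(-1)/(141*81) = -3468 - 1*107/11421 = -3468 - 107/11421 = -39608135/11421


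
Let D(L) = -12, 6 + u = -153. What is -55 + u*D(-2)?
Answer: 1853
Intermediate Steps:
u = -159 (u = -6 - 153 = -159)
-55 + u*D(-2) = -55 - 159*(-12) = -55 + 1908 = 1853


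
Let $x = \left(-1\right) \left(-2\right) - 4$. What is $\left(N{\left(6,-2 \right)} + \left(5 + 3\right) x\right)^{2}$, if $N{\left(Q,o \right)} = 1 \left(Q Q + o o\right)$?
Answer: $576$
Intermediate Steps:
$x = -2$ ($x = 2 - 4 = -2$)
$N{\left(Q,o \right)} = Q^{2} + o^{2}$ ($N{\left(Q,o \right)} = 1 \left(Q^{2} + o^{2}\right) = Q^{2} + o^{2}$)
$\left(N{\left(6,-2 \right)} + \left(5 + 3\right) x\right)^{2} = \left(\left(6^{2} + \left(-2\right)^{2}\right) + \left(5 + 3\right) \left(-2\right)\right)^{2} = \left(\left(36 + 4\right) + 8 \left(-2\right)\right)^{2} = \left(40 - 16\right)^{2} = 24^{2} = 576$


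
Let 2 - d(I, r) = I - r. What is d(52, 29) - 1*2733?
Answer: -2754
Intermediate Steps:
d(I, r) = 2 + r - I (d(I, r) = 2 - (I - r) = 2 + (r - I) = 2 + r - I)
d(52, 29) - 1*2733 = (2 + 29 - 1*52) - 1*2733 = (2 + 29 - 52) - 2733 = -21 - 2733 = -2754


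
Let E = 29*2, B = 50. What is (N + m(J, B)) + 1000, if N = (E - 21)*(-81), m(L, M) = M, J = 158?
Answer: -1947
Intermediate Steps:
E = 58
N = -2997 (N = (58 - 21)*(-81) = 37*(-81) = -2997)
(N + m(J, B)) + 1000 = (-2997 + 50) + 1000 = -2947 + 1000 = -1947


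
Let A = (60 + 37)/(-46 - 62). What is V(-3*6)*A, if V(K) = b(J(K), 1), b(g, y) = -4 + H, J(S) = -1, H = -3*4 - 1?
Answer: 1649/108 ≈ 15.269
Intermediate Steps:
H = -13 (H = -12 - 1 = -13)
b(g, y) = -17 (b(g, y) = -4 - 13 = -17)
V(K) = -17
A = -97/108 (A = 97/(-108) = 97*(-1/108) = -97/108 ≈ -0.89815)
V(-3*6)*A = -17*(-97/108) = 1649/108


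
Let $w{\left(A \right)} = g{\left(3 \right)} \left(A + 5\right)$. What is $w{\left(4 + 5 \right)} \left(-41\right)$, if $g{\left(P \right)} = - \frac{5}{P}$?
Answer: $\frac{2870}{3} \approx 956.67$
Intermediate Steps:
$w{\left(A \right)} = - \frac{25}{3} - \frac{5 A}{3}$ ($w{\left(A \right)} = - \frac{5}{3} \left(A + 5\right) = \left(-5\right) \frac{1}{3} \left(5 + A\right) = - \frac{5 \left(5 + A\right)}{3} = - \frac{25}{3} - \frac{5 A}{3}$)
$w{\left(4 + 5 \right)} \left(-41\right) = \left(- \frac{25}{3} - \frac{5 \left(4 + 5\right)}{3}\right) \left(-41\right) = \left(- \frac{25}{3} - 15\right) \left(-41\right) = \left(- \frac{70}{3}\right) \left(-41\right) = \frac{2870}{3}$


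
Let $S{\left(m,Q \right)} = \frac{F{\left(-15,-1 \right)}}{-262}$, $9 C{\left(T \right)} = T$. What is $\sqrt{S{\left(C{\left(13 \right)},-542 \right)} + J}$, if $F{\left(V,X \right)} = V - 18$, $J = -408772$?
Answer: $\frac{19 i \sqrt{77727802}}{262} \approx 639.35 i$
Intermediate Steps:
$C{\left(T \right)} = \frac{T}{9}$
$F{\left(V,X \right)} = -18 + V$
$S{\left(m,Q \right)} = \frac{33}{262}$ ($S{\left(m,Q \right)} = \frac{-18 - 15}{-262} = \left(-33\right) \left(- \frac{1}{262}\right) = \frac{33}{262}$)
$\sqrt{S{\left(C{\left(13 \right)},-542 \right)} + J} = \sqrt{\frac{33}{262} - 408772} = \sqrt{- \frac{107098231}{262}} = \frac{19 i \sqrt{77727802}}{262}$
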